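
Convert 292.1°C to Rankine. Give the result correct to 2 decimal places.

In Rankine: 292.1000 × 1.8 + 491.67 = 1017.45°R.

1017.45°R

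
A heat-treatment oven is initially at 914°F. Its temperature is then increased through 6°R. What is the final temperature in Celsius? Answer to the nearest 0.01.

493.33°C

Initial temperature in Celsius: (914 - 32) × 5/9 = 490.0000°C.
The 6°R change is an interval, so only the factor 5/9 applies: +6 × 5/9 = +3.3333°C.
Final Celsius temperature: 490.0000 + 3.3333 = 493.3333°C.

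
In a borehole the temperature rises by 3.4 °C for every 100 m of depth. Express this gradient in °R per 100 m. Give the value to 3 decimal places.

Since only a temperature interval is involved, the additive offset between the scales drops out.
A change of 1°C is a change of 1.8°R, so 3.4 × 1.8 = 6.120.

6.120 °R/100 m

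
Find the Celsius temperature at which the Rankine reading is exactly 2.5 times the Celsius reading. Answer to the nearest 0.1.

702.4°C

Let C be the Celsius reading. The Rankine reading is R = 1.8·C + 491.67.
Require R = 2.5·C: 1.8·C + 491.67 = 2.5·C.
(-0.7)·C = -491.67  ⇒  C = 702.4.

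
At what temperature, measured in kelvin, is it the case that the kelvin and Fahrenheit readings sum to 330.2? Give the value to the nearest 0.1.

282.1 K

Let K be the kelvin reading. The Fahrenheit reading is F = 1.8·K - 459.67.
Require K + F = 330.2: (2.8)·K - 459.67 = 330.2.
K = (330.2 + 459.67) / (2.8) = 282.1.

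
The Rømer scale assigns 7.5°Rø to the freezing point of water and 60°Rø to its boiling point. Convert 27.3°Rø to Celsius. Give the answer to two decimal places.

37.71°C

Linear interpolation between the fixed points: C = (27.3 - 7.5) × 100 / (60 - 7.5) = 37.7143°C.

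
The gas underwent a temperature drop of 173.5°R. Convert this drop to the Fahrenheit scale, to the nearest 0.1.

Rankine and Fahrenheit degrees are the same size, so the interval is unchanged: 173.5.

173.5°F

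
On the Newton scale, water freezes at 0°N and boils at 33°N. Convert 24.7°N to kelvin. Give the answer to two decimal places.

Linear interpolation between the fixed points: C = (24.7 - 0) × 100 / (33 - 0) = 74.8485°C.
Then 74.8485 + 273.15 = 348.00 K.

348.00 K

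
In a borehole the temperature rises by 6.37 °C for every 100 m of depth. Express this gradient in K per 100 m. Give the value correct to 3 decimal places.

The quantity depends on a temperature interval, so only the ratio of degree sizes applies; the offset between the scales is irrelevant.
A change of 1°C is a change of 1 K, so 6.37 × 1 = 6.370.

6.370 K/100 m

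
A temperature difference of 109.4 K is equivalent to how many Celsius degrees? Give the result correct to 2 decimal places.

109.40°C

Kelvin and Celsius degrees are the same size, so the interval is unchanged: 109.40.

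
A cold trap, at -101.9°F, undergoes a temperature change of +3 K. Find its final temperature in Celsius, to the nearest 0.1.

-71.4°C

Initial temperature in Celsius: (-101.9 - 32) × 5/9 = -74.3889°C.
The 3 K change is an interval; Kelvin and Celsius degrees are the same size, so ΔC = +3°C.
Final Celsius temperature: -74.3889 + 3.0000 = -71.3889°C.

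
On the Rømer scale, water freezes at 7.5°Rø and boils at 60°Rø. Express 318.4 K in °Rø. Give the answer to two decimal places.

First in Celsius: 318.4 - 273.15 = 45.2500°C.
Linearly onto the Rømer scale: 7.5 + (45.2500 / 100) × (60 - 7.5) = 31.26°Rø.

31.26°Rø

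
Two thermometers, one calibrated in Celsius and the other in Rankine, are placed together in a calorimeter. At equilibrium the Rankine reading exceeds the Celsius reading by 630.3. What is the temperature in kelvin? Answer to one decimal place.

Let x be the Celsius reading; then the Rankine reading is 1.8·x + 491.67.
(1.8·x + 491.67) - x = 630.3  ⇒  (0.8)·x = 138.63  ⇒  x = 173.2875°C.
In kelvin: 173.2875 + 273.15 = 446.4 K.

446.4 K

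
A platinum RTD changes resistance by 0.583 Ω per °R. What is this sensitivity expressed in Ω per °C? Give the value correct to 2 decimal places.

1.05 Ω per °C

The quantity depends on a temperature interval, so only the ratio of degree sizes applies; the offset between the scales is irrelevant.
A change of 1°C is a change of 1.8°R, so per °C the value is 0.583 × 1.8 = 1.05.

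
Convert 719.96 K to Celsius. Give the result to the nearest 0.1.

In Celsius: 719.96 - 273.15 = 446.8100°C.

446.8°C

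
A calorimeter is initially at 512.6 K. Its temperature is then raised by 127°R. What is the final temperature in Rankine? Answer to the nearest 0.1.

Initial temperature in Celsius: 512.6 - 273.15 = 239.4500°C.
The 127°R change is an interval, so only the factor 5/9 applies: +127 × 5/9 = +70.5556°C.
Final Celsius temperature: 239.4500 + 70.5556 = 310.0056°C.
In Rankine: 310.0056 × 1.8 + 491.67 = 1049.7°R.

1049.7°R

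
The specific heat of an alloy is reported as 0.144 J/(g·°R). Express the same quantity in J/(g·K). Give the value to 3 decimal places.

The quantity depends on a temperature interval, so only the ratio of degree sizes applies; the offset between the scales is irrelevant.
A change of 1 K is a change of 1.8°R, so per K the value is 0.144 × 1.8 = 0.259.

0.259 J/(g·K)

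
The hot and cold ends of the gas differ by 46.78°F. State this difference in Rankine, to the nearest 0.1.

Fahrenheit and Rankine degrees are the same size, so the interval is unchanged: 46.8.

46.8°R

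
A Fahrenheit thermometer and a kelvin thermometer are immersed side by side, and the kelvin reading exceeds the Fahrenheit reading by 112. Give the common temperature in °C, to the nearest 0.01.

161.44°C

Let x be the Fahrenheit reading; then the kelvin reading is 5/9·x + 255.372.
(5/9·x + 255.372) - x = 112  ⇒  (-4/9)·x = -143.372  ⇒  x = 322.5875°F.
In Celsius: (322.5875 - 32) × 5/9 = 161.44°C.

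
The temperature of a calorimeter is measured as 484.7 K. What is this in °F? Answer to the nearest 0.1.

In Celsius: 484.7 - 273.15 = 211.5500°C.
In Fahrenheit: 211.5500 × 1.8 + 32 = 412.8°F.

412.8°F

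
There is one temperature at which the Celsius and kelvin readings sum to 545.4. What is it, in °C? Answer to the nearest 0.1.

Let C be the Celsius reading. The kelvin reading is K = 1·C + 273.15.
Require C + K = 545.4: (2)·C + 273.15 = 545.4.
C = (545.4 - 273.15) / (2) = 136.1.

136.1°C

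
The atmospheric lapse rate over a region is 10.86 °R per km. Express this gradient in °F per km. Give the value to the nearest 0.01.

Since only a temperature interval is involved, the additive offset between the scales drops out.
A change of 1°R is a change of 1°F, so 10.86 × 1 = 10.86.

10.86 °F/km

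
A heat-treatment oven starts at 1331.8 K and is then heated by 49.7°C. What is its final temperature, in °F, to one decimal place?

Initial temperature in Celsius: 1331.8 - 273.15 = 1058.6500°C.
Final Celsius temperature: 1058.6500 + 49.7000 = 1108.3500°C.
In Fahrenheit: 1108.3500 × 1.8 + 32 = 2027.0°F.

2027.0°F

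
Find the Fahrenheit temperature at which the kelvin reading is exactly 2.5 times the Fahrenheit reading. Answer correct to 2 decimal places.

Let F be the Fahrenheit reading. The kelvin reading is K = 5/9·F + 255.372.
Require K = 2.5·F: 5/9·F + 255.372 = 2.5·F.
(-35/18)·F = -255.372  ⇒  F = 131.33.

131.33°F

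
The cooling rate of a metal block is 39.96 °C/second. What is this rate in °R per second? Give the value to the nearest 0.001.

The quantity depends on a temperature interval, so only the ratio of degree sizes applies; the offset between the scales is irrelevant.
A change of 1°C is a change of 1.8°R, so 39.96 × 1.8 = 71.928.

71.928 °R/second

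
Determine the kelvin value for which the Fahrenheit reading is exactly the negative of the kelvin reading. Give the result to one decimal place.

164.2 K

Let K be the kelvin reading. The Fahrenheit reading is F = 1.8·K - 459.67.
Require F = -1·K: 1.8·K - 459.67 = -1·K.
(2.8)·K = 459.67  ⇒  K = 164.2.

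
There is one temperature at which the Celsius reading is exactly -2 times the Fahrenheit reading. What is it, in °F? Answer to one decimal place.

7.0°F

Let F be the Fahrenheit reading. The Celsius reading is C = 5/9·F - 17.7778.
Require C = -2·F: 5/9·F - 17.7778 = -2·F.
(23/9)·F = 17.7778  ⇒  F = 7.0.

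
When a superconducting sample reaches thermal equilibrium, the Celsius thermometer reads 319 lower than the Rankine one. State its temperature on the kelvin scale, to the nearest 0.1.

57.3 K

Let x be the Rankine reading; then the Celsius reading is 5/9·x - 273.15.
(5/9·x - 273.15) - x = -319  ⇒  (-4/9)·x = -45.85  ⇒  x = 103.1625°R.
In Celsius: (103.1625 - 491.67) × 5/9 = -215.8375°C.
In kelvin: -215.8375 + 273.15 = 57.3 K.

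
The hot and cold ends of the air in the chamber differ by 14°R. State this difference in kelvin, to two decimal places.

7.78 K

An interval of 1°R corresponds to 5/9 K.
14 × 5/9 = 7.78.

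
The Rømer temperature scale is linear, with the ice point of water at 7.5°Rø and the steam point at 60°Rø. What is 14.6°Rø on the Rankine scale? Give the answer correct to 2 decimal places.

Linear interpolation between the fixed points: C = (14.6 - 7.5) × 100 / (60 - 7.5) = 13.5238°C.
Then 13.5238 × 1.8 + 491.67 = 516.01°R.

516.01°R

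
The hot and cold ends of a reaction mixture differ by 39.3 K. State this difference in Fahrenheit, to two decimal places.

For a temperature interval the offset drops out; only the factor 1.8 applies.
39.3 × 1.8 = 70.74.

70.74°F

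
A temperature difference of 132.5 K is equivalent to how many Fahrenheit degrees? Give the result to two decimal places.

For a temperature interval the offset drops out; only the factor 1.8 applies.
132.5 × 1.8 = 238.50.

238.50°F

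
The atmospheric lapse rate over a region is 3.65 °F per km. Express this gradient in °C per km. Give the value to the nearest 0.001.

The quantity depends on a temperature interval, so only the ratio of degree sizes applies; the offset between the scales is irrelevant.
A change of 1°F is a change of 5/9°C, so 3.65 × 5/9 = 2.028.

2.028 °C/km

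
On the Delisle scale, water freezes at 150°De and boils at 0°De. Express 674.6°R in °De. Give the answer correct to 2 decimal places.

-2.44°De

First in Celsius: (674.6 - 491.67) × 5/9 = 101.6278°C.
Linearly onto the Delisle scale: 150 + (101.6278 / 100) × (0 - 150) = -2.44°De.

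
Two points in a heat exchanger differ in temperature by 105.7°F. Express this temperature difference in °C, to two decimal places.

58.72°C

Only the scale ratio 5/9 matters for a change in temperature.
105.7 × 5/9 = 58.72.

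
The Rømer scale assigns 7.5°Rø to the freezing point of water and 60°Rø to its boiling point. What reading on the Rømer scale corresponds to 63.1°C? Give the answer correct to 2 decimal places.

40.63°Rø

Linearly onto the Rømer scale: 7.5 + (63.1000 / 100) × (60 - 7.5) = 40.63°Rø.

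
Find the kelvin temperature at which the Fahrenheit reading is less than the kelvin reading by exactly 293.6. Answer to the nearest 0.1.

207.6 K

Let K be the kelvin reading. The Fahrenheit reading is F = 1.8·K - 459.67.
Require F - K = -293.6: (0.8)·K - 459.67 = -293.6.
K = (-293.6 + 459.67) / (0.8) = 207.6.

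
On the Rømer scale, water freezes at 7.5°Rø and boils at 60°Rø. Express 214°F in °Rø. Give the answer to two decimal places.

First in Celsius: (214 - 32) × 5/9 = 101.1111°C.
Linearly onto the Rømer scale: 7.5 + (101.1111 / 100) × (60 - 7.5) = 60.58°Rø.

60.58°Rø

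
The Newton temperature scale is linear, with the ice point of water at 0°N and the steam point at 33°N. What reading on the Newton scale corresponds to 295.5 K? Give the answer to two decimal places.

7.38°N

First in Celsius: 295.5 - 273.15 = 22.3500°C.
Linearly onto the Newton scale: 0 + (22.3500 / 100) × (33 - 0) = 7.38°N.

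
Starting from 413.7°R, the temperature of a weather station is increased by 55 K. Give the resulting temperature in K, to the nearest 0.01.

284.83 K

Initial temperature in Celsius: (413.7 - 491.67) × 5/9 = -43.3167°C.
The 55 K change is an interval; Kelvin and Celsius degrees are the same size, so ΔC = +55°C.
Final Celsius temperature: -43.3167 + 55.0000 = 11.6833°C.
In kelvin: 11.6833 + 273.15 = 284.83 K.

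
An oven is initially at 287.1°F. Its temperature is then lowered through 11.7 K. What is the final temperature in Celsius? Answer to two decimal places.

130.02°C

Initial temperature in Celsius: (287.1 - 32) × 5/9 = 141.7222°C.
The 11.7 K change is an interval; Kelvin and Celsius degrees are the same size, so ΔC = -11.7°C.
Final Celsius temperature: 141.7222 - 11.7000 = 130.0222°C.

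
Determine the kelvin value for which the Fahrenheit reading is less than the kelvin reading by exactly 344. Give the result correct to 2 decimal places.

144.59 K

Let K be the kelvin reading. The Fahrenheit reading is F = 1.8·K - 459.67.
Require F - K = -344: (0.8)·K - 459.67 = -344.
K = (-344 + 459.67) / (0.8) = 144.59.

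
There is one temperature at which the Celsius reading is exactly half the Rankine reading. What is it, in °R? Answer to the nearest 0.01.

4916.70°R

Let R be the Rankine reading. The Celsius reading is C = 5/9·R - 273.15.
Require C = 0.5·R: 5/9·R - 273.15 = 0.5·R.
(1/18)·R = 273.15  ⇒  R = 4916.70.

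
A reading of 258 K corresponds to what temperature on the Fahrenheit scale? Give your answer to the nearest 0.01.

4.73°F

In Celsius: 258 - 273.15 = -15.1500°C.
In Fahrenheit: -15.1500 × 1.8 + 32 = 4.73°F.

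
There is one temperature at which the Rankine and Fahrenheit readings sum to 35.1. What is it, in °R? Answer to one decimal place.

247.4°R

Let R be the Rankine reading. The Fahrenheit reading is F = 1·R - 459.67.
Require R + F = 35.1: (2)·R - 459.67 = 35.1.
R = (35.1 + 459.67) / (2) = 247.4.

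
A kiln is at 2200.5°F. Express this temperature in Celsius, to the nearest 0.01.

1204.72°C

In Celsius: (2200.5 - 32) × 5/9 = 1204.7222°C.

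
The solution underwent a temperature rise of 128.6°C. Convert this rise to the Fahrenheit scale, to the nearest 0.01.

An interval of 1°C corresponds to 1.8°F.
128.6 × 1.8 = 231.48.

231.48°F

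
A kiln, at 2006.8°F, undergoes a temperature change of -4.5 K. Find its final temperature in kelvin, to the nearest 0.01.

Initial temperature in Celsius: (2006.8 - 32) × 5/9 = 1097.1111°C.
The 4.5 K change is an interval; Kelvin and Celsius degrees are the same size, so ΔC = -4.5°C.
Final Celsius temperature: 1097.1111 - 4.5000 = 1092.6111°C.
In kelvin: 1092.6111 + 273.15 = 1365.76 K.

1365.76 K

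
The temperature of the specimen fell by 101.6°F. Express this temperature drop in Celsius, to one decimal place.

56.4°C

Only the scale ratio 5/9 matters for a change in temperature.
101.6 × 5/9 = 56.4.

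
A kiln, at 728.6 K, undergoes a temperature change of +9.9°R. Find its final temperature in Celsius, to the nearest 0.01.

Initial temperature in Celsius: 728.6 - 273.15 = 455.4500°C.
The 9.9°R change is an interval, so only the factor 5/9 applies: +9.9 × 5/9 = +5.5000°C.
Final Celsius temperature: 455.4500 + 5.5000 = 460.9500°C.

460.95°C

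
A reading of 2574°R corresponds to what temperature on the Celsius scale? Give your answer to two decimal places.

In Celsius: (2574 - 491.67) × 5/9 = 1156.8500°C.

1156.85°C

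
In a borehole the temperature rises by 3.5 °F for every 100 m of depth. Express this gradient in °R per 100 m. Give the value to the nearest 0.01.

The quantity depends on a temperature interval, so only the ratio of degree sizes applies; the offset between the scales is irrelevant.
A change of 1°F is a change of 1°R, so 3.5 × 1 = 3.50.

3.50 °R/100 m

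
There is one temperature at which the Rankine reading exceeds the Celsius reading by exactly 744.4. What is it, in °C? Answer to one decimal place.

Let C be the Celsius reading. The Rankine reading is R = 1.8·C + 491.67.
Require R - C = 744.4: (0.8)·C + 491.67 = 744.4.
C = (744.4 - 491.67) / (0.8) = 315.9.

315.9°C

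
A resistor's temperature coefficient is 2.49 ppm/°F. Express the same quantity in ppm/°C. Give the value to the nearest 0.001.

4.482 ppm/°C

The quantity depends on a temperature interval, so only the ratio of degree sizes applies; the offset between the scales is irrelevant.
A change of 1°C is a change of 1.8°F, so per °C the value is 2.49 × 1.8 = 4.482.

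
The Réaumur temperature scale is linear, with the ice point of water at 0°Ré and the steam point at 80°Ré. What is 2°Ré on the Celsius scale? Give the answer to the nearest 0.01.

Linear interpolation between the fixed points: C = (2 - 0) × 100 / (80 - 0) = 2.5000°C.

2.50°C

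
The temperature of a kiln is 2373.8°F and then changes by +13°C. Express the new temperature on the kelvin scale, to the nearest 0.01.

Initial temperature in Celsius: (2373.8 - 32) × 5/9 = 1301.0000°C.
Final Celsius temperature: 1301.0000 + 13.0000 = 1314.0000°C.
In kelvin: 1314.0000 + 273.15 = 1587.15 K.

1587.15 K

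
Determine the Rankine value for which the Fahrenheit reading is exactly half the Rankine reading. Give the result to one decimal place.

Let R be the Rankine reading. The Fahrenheit reading is F = 1·R - 459.67.
Require F = 0.5·R: 1·R - 459.67 = 0.5·R.
(0.5)·R = 459.67  ⇒  R = 919.3.

919.3°R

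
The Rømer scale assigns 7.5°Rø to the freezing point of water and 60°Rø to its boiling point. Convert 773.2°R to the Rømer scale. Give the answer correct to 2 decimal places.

89.61°Rø

First in Celsius: (773.2 - 491.67) × 5/9 = 156.4056°C.
Linearly onto the Rømer scale: 7.5 + (156.4056 / 100) × (60 - 7.5) = 89.61°Rø.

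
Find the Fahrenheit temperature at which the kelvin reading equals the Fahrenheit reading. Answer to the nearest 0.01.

Let F be the Fahrenheit reading. The kelvin reading is K = 5/9·F + 255.372.
Set K = F: 5/9·F + 255.372 = F.
(-4/9)·F = -255.372  ⇒  F = 574.59.

574.59°F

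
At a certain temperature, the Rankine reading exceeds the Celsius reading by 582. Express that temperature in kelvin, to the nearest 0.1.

386.1 K

Let x be the Celsius reading; then the Rankine reading is 1.8·x + 491.67.
(1.8·x + 491.67) - x = 582  ⇒  (0.8)·x = 90.33  ⇒  x = 112.9125°C.
In kelvin: 112.9125 + 273.15 = 386.1 K.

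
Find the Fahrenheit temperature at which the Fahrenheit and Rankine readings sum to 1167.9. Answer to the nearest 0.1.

354.1°F

Let F be the Fahrenheit reading. The Rankine reading is R = 1·F + 459.67.
Require F + R = 1167.9: (2)·F + 459.67 = 1167.9.
F = (1167.9 - 459.67) / (2) = 354.1.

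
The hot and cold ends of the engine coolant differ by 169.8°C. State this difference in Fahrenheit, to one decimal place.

Only the scale ratio 1.8 matters for a change in temperature.
169.8 × 1.8 = 305.6.

305.6°F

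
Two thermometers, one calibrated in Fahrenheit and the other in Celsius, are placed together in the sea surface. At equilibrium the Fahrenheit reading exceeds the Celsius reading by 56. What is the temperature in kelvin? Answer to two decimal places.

Let x be the Fahrenheit reading; then the Celsius reading is 5/9·x - 17.7778.
(5/9·x - 17.7778) - x = -56  ⇒  (-4/9)·x = -38.2222  ⇒  x = 86.0000°F.
In Celsius: (86 - 32) × 5/9 = 30.0000°C.
In kelvin: 30.0000 + 273.15 = 303.15 K.

303.15 K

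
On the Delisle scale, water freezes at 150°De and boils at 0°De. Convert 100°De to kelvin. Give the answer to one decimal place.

306.5 K

Linear interpolation between the fixed points: C = (100 - 150) × 100 / (0 - 150) = 33.3333°C.
Then 33.3333 + 273.15 = 306.5 K.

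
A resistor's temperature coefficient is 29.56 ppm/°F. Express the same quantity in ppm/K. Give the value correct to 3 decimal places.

53.208 ppm/K

Since only a temperature interval is involved, the additive offset between the scales drops out.
A change of 1 K is a change of 1.8°F, so per K the value is 29.56 × 1.8 = 53.208.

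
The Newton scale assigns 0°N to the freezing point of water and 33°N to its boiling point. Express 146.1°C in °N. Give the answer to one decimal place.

48.2°N

Linearly onto the Newton scale: 0 + (146.1000 / 100) × (33 - 0) = 48.2°N.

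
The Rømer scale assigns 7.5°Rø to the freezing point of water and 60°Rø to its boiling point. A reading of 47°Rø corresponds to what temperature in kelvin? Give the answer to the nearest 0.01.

Linear interpolation between the fixed points: C = (47 - 7.5) × 100 / (60 - 7.5) = 75.2381°C.
Then 75.2381 + 273.15 = 348.39 K.

348.39 K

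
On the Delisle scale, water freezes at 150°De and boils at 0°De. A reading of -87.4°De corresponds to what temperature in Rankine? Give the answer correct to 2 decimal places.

776.55°R

Linear interpolation between the fixed points: C = (-87.4 - 150) × 100 / (0 - 150) = 158.2667°C.
Then 158.2667 × 1.8 + 491.67 = 776.55°R.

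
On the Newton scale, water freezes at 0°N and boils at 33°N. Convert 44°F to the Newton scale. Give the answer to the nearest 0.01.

First in Celsius: (44 - 32) × 5/9 = 6.6667°C.
Linearly onto the Newton scale: 0 + (6.6667 / 100) × (33 - 0) = 2.20°N.

2.20°N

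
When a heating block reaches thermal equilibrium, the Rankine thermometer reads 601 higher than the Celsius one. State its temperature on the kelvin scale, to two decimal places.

Let x be the Celsius reading; then the Rankine reading is 1.8·x + 491.67.
(1.8·x + 491.67) - x = 601  ⇒  (0.8)·x = 109.33  ⇒  x = 136.6625°C.
In kelvin: 136.6625 + 273.15 = 409.81 K.

409.81 K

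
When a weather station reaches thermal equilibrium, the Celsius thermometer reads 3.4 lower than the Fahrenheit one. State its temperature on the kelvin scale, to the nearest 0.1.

237.4 K

Let x be the Fahrenheit reading; then the Celsius reading is 5/9·x - 17.7778.
(5/9·x - 17.7778) - x = -3.4  ⇒  (-4/9)·x = 14.3778  ⇒  x = -32.3500°F.
In Celsius: (-32.35 - 32) × 5/9 = -35.7500°C.
In kelvin: -35.7500 + 273.15 = 237.4 K.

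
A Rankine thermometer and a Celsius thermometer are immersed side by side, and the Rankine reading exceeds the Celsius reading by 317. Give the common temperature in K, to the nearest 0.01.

54.81 K

Let x be the Rankine reading; then the Celsius reading is 5/9·x - 273.15.
(5/9·x - 273.15) - x = -317  ⇒  (-4/9)·x = -43.85  ⇒  x = 98.6625°R.
In Celsius: (98.6625 - 491.67) × 5/9 = -218.3375°C.
In kelvin: -218.3375 + 273.15 = 54.81 K.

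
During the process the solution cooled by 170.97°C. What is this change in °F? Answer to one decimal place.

307.7°F

For a temperature interval the offset drops out; only the factor 1.8 applies.
170.97 × 1.8 = 307.7.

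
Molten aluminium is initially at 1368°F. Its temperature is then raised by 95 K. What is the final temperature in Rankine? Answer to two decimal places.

Initial temperature in Celsius: (1368 - 32) × 5/9 = 742.2222°C.
The 95 K change is an interval; Kelvin and Celsius degrees are the same size, so ΔC = +95°C.
Final Celsius temperature: 742.2222 + 95.0000 = 837.2222°C.
In Rankine: 837.2222 × 1.8 + 491.67 = 1998.67°R.

1998.67°R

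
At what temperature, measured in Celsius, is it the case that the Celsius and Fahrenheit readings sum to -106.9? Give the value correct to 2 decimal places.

Let C be the Celsius reading. The Fahrenheit reading is F = 1.8·C + 32.
Require C + F = -106.9: (2.8)·C + 32 = -106.9.
C = (-106.9 - 32) / (2.8) = -49.61.

-49.61°C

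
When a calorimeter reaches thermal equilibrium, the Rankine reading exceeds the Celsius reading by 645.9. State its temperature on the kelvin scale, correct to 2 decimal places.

Let x be the Celsius reading; then the Rankine reading is 1.8·x + 491.67.
(1.8·x + 491.67) - x = 645.9  ⇒  (0.8)·x = 154.23  ⇒  x = 192.7875°C.
In kelvin: 192.7875 + 273.15 = 465.94 K.

465.94 K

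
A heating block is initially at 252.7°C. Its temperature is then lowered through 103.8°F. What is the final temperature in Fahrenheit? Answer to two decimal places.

The 103.8°F change is an interval, so only the factor 5/9 applies: -103.8 × 5/9 = -57.6667°C.
Final Celsius temperature: 252.7000 - 57.6667 = 195.0333°C.
In Fahrenheit: 195.0333 × 1.8 + 32 = 383.06°F.

383.06°F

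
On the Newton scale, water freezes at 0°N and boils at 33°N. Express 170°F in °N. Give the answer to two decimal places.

First in Celsius: (170 - 32) × 5/9 = 76.6667°C.
Linearly onto the Newton scale: 0 + (76.6667 / 100) × (33 - 0) = 25.30°N.

25.30°N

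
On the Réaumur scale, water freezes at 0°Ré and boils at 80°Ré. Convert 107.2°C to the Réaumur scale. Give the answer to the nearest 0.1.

85.8°Ré

Linearly onto the Réaumur scale: 0 + (107.2000 / 100) × (80 - 0) = 85.8°Ré.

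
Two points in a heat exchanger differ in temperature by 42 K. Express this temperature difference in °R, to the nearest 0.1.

75.6°R

Only the scale ratio 1.8 matters for a change in temperature.
42 × 1.8 = 75.6.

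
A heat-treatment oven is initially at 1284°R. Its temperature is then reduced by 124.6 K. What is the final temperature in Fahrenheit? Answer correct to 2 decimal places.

600.05°F

Initial temperature in Celsius: (1284 - 491.67) × 5/9 = 440.1833°C.
The 124.6 K change is an interval; Kelvin and Celsius degrees are the same size, so ΔC = -124.6°C.
Final Celsius temperature: 440.1833 - 124.6000 = 315.5833°C.
In Fahrenheit: 315.5833 × 1.8 + 32 = 600.05°F.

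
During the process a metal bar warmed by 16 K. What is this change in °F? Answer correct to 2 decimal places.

Only the scale ratio 1.8 matters for a change in temperature.
16 × 1.8 = 28.80.

28.80°F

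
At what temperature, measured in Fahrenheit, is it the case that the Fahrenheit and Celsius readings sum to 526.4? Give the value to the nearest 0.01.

349.83°F

Let F be the Fahrenheit reading. The Celsius reading is C = 5/9·F - 17.7778.
Require F + C = 526.4: (14/9)·F - 17.7778 = 526.4.
F = (526.4 + 17.7778) / (14/9) = 349.83.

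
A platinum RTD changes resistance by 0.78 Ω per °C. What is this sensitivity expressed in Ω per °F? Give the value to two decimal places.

Since only a temperature interval is involved, the additive offset between the scales drops out.
A change of 1°F is a change of 5/9°C, so per °F the value is 0.78 × 5/9 = 0.43.

0.43 Ω per °F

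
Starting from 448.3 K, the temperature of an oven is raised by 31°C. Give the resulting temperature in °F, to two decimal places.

403.07°F

Initial temperature in Celsius: 448.3 - 273.15 = 175.1500°C.
Final Celsius temperature: 175.1500 + 31.0000 = 206.1500°C.
In Fahrenheit: 206.1500 × 1.8 + 32 = 403.07°F.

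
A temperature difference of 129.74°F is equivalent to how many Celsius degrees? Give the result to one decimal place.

72.1°C

Only the scale ratio 5/9 matters for a change in temperature.
129.74 × 5/9 = 72.1.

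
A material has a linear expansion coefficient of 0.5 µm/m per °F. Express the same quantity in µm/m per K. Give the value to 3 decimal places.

Since only a temperature interval is involved, the additive offset between the scales drops out.
A change of 1 K is a change of 1.8°F, so per K the value is 0.5 × 1.8 = 0.900.

0.900 µm/m per K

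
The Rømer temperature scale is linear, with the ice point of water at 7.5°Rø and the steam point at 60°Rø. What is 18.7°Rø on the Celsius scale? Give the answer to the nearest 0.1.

21.3°C

Linear interpolation between the fixed points: C = (18.7 - 7.5) × 100 / (60 - 7.5) = 21.3333°C.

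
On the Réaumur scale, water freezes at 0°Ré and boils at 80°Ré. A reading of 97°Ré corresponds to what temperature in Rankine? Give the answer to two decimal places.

709.92°R

Linear interpolation between the fixed points: C = (97 - 0) × 100 / (80 - 0) = 121.2500°C.
Then 121.2500 × 1.8 + 491.67 = 709.92°R.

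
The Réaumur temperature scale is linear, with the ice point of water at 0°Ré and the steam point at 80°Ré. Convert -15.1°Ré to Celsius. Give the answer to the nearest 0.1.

Linear interpolation between the fixed points: C = (-15.1 - 0) × 100 / (80 - 0) = -18.8750°C.

-18.9°C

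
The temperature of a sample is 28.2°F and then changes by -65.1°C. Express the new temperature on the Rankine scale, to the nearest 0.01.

Initial temperature in Celsius: (28.2 - 32) × 5/9 = -2.1111°C.
Final Celsius temperature: -2.1111 - 65.1000 = -67.2111°C.
In Rankine: -67.2111 × 1.8 + 491.67 = 370.69°R.

370.69°R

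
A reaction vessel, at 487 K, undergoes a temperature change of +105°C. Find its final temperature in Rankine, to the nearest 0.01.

1065.60°R

Initial temperature in Celsius: 487 - 273.15 = 213.8500°C.
Final Celsius temperature: 213.8500 + 105.0000 = 318.8500°C.
In Rankine: 318.8500 × 1.8 + 491.67 = 1065.60°R.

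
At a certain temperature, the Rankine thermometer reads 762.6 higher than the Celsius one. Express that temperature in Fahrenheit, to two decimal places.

Let x be the Celsius reading; then the Rankine reading is 1.8·x + 491.67.
(1.8·x + 491.67) - x = 762.6  ⇒  (0.8)·x = 270.93  ⇒  x = 338.6625°C.
In Fahrenheit: 338.6625 × 1.8 + 32 = 641.59°F.

641.59°F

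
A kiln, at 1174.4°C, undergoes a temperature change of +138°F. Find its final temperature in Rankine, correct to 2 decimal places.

2743.59°R

The 138°F change is an interval, so only the factor 5/9 applies: +138 × 5/9 = +76.6667°C.
Final Celsius temperature: 1174.4000 + 76.6667 = 1251.0667°C.
In Rankine: 1251.0667 × 1.8 + 491.67 = 2743.59°R.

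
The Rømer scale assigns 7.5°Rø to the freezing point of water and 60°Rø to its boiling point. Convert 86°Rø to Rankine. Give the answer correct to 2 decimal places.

Linear interpolation between the fixed points: C = (86 - 7.5) × 100 / (60 - 7.5) = 149.5238°C.
Then 149.5238 × 1.8 + 491.67 = 760.81°R.

760.81°R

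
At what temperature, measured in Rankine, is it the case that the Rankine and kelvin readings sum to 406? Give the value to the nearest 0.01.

261.00°R

Let R be the Rankine reading. The kelvin reading is K = 5/9·R.
Require R + K = 406: (14/9)·R = 406.
R = (406) / (14/9) = 261.00.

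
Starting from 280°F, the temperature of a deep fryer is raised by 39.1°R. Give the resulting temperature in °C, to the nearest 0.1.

159.5°C

Initial temperature in Celsius: (280 - 32) × 5/9 = 137.7778°C.
The 39.1°R change is an interval, so only the factor 5/9 applies: +39.1 × 5/9 = +21.7222°C.
Final Celsius temperature: 137.7778 + 21.7222 = 159.5000°C.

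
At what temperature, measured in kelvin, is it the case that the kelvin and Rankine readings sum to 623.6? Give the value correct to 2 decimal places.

222.71 K

Let K be the kelvin reading. The Rankine reading is R = 1.8·K.
Require K + R = 623.6: (2.8)·K = 623.6.
K = (623.6) / (2.8) = 222.71.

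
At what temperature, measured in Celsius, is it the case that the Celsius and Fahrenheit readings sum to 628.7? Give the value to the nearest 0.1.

213.1°C

Let C be the Celsius reading. The Fahrenheit reading is F = 1.8·C + 32.
Require C + F = 628.7: (2.8)·C + 32 = 628.7.
C = (628.7 - 32) / (2.8) = 213.1.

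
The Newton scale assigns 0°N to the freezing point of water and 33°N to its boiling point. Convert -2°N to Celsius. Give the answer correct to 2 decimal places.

-6.06°C

Linear interpolation between the fixed points: C = (-2 - 0) × 100 / (33 - 0) = -6.0606°C.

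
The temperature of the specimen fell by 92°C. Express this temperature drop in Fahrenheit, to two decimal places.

For a temperature interval the offset drops out; only the factor 1.8 applies.
92 × 1.8 = 165.60.

165.60°F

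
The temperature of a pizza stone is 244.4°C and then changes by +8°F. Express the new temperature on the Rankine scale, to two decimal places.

939.59°R

The 8°F change is an interval, so only the factor 5/9 applies: +8 × 5/9 = +4.4444°C.
Final Celsius temperature: 244.4000 + 4.4444 = 248.8444°C.
In Rankine: 248.8444 × 1.8 + 491.67 = 939.59°R.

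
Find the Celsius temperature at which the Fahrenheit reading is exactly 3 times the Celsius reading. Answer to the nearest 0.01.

Let C be the Celsius reading. The Fahrenheit reading is F = 1.8·C + 32.
Require F = 3·C: 1.8·C + 32 = 3·C.
(-1.2)·C = -32  ⇒  C = 26.67.

26.67°C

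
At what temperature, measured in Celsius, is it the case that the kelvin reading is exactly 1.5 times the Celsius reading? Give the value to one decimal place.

Let C be the Celsius reading. The kelvin reading is K = 1·C + 273.15.
Require K = 1.5·C: 1·C + 273.15 = 1.5·C.
(-0.5)·C = -273.15  ⇒  C = 546.3.

546.3°C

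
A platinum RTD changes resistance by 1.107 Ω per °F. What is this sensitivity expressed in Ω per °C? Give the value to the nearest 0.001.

The quantity depends on a temperature interval, so only the ratio of degree sizes applies; the offset between the scales is irrelevant.
A change of 1°C is a change of 1.8°F, so per °C the value is 1.107 × 1.8 = 1.993.

1.993 Ω per °C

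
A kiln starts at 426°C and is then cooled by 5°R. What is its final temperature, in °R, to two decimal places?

The 5°R change is an interval, so only the factor 5/9 applies: -5 × 5/9 = -2.7778°C.
Final Celsius temperature: 426.0000 - 2.7778 = 423.2222°C.
In Rankine: 423.2222 × 1.8 + 491.67 = 1253.47°R.

1253.47°R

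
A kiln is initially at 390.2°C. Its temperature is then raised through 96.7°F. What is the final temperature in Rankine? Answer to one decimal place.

1290.7°R

The 96.7°F change is an interval, so only the factor 5/9 applies: +96.7 × 5/9 = +53.7222°C.
Final Celsius temperature: 390.2000 + 53.7222 = 443.9222°C.
In Rankine: 443.9222 × 1.8 + 491.67 = 1290.7°R.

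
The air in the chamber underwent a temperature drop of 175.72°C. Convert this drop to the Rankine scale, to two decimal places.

316.30°R

An interval of 1°C corresponds to 1.8°R.
175.72 × 1.8 = 316.30.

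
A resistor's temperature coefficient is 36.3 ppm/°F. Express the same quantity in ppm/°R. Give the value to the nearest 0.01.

The quantity depends on a temperature interval, so only the ratio of degree sizes applies; the offset between the scales is irrelevant.
A change of 1°R is a change of 1°F, so per °R the value is 36.3 × 1 = 36.30.

36.30 ppm/°R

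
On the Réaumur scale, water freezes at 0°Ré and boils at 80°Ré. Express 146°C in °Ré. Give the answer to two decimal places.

116.80°Ré

Linearly onto the Réaumur scale: 0 + (146.0000 / 100) × (80 - 0) = 116.80°Ré.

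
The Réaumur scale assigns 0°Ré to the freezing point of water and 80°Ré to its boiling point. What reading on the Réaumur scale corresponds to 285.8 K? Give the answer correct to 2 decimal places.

First in Celsius: 285.8 - 273.15 = 12.6500°C.
Linearly onto the Réaumur scale: 0 + (12.6500 / 100) × (80 - 0) = 10.12°Ré.

10.12°Ré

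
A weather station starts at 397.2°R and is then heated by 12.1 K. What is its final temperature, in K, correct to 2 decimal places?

232.77 K

Initial temperature in Celsius: (397.2 - 491.67) × 5/9 = -52.4833°C.
The 12.1 K change is an interval; Kelvin and Celsius degrees are the same size, so ΔC = +12.1°C.
Final Celsius temperature: -52.4833 + 12.1000 = -40.3833°C.
In kelvin: -40.3833 + 273.15 = 232.77 K.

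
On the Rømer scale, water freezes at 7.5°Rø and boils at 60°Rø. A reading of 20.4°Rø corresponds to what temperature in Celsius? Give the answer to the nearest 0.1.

24.6°C

Linear interpolation between the fixed points: C = (20.4 - 7.5) × 100 / (60 - 7.5) = 24.5714°C.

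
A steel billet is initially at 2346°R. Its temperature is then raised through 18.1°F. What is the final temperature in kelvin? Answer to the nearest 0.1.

1313.4 K

Initial temperature in Celsius: (2346 - 491.67) × 5/9 = 1030.1833°C.
The 18.1°F change is an interval, so only the factor 5/9 applies: +18.1 × 5/9 = +10.0556°C.
Final Celsius temperature: 1030.1833 + 10.0556 = 1040.2389°C.
In kelvin: 1040.2389 + 273.15 = 1313.4 K.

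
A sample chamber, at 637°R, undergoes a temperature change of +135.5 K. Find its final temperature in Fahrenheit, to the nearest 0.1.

Initial temperature in Celsius: (637 - 491.67) × 5/9 = 80.7389°C.
The 135.5 K change is an interval; Kelvin and Celsius degrees are the same size, so ΔC = +135.5°C.
Final Celsius temperature: 80.7389 + 135.5000 = 216.2389°C.
In Fahrenheit: 216.2389 × 1.8 + 32 = 421.2°F.

421.2°F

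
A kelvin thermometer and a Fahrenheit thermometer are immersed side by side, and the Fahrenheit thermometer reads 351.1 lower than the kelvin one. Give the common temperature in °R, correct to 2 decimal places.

244.28°R

Let x be the kelvin reading; then the Fahrenheit reading is 1.8·x - 459.67.
(1.8·x - 459.67) - x = -351.1  ⇒  (0.8)·x = 108.57  ⇒  x = 135.7125 K.
In Celsius: 135.7125 - 273.15 = -137.4375°C.
In Rankine: -137.4375 × 1.8 + 491.67 = 244.28°R.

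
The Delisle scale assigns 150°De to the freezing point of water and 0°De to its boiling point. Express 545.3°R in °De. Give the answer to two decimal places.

105.31°De

First in Celsius: (545.3 - 491.67) × 5/9 = 29.7944°C.
Linearly onto the Delisle scale: 150 + (29.7944 / 100) × (0 - 150) = 105.31°De.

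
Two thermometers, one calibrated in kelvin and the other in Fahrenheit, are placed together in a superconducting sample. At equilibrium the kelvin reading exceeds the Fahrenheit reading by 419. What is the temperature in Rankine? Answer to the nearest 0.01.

91.51°R

Let x be the kelvin reading; then the Fahrenheit reading is 1.8·x - 459.67.
(1.8·x - 459.67) - x = -419  ⇒  (0.8)·x = 40.67  ⇒  x = 50.8375 K.
In Celsius: 50.8375 - 273.15 = -222.3125°C.
In Rankine: -222.3125 × 1.8 + 491.67 = 91.51°R.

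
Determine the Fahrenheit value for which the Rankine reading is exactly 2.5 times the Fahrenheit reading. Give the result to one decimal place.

Let F be the Fahrenheit reading. The Rankine reading is R = 1·F + 459.67.
Require R = 2.5·F: 1·F + 459.67 = 2.5·F.
(-1.5)·F = -459.67  ⇒  F = 306.4.

306.4°F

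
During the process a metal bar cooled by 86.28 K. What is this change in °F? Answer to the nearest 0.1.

155.3°F

For a temperature interval the offset drops out; only the factor 1.8 applies.
86.28 × 1.8 = 155.3.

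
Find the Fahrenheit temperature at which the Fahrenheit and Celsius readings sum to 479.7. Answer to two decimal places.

319.81°F

Let F be the Fahrenheit reading. The Celsius reading is C = 5/9·F - 17.7778.
Require F + C = 479.7: (14/9)·F - 17.7778 = 479.7.
F = (479.7 + 17.7778) / (14/9) = 319.81.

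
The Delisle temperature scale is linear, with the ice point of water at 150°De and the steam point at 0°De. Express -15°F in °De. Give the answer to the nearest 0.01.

189.17°De

First in Celsius: (-15 - 32) × 5/9 = -26.1111°C.
Linearly onto the Delisle scale: 150 + (-26.1111 / 100) × (0 - 150) = 189.17°De.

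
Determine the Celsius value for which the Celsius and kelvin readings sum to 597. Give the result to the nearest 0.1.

Let C be the Celsius reading. The kelvin reading is K = 1·C + 273.15.
Require C + K = 597: (2)·C + 273.15 = 597.
C = (597 - 273.15) / (2) = 161.9.

161.9°C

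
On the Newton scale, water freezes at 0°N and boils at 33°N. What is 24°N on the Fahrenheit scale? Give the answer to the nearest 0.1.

Linear interpolation between the fixed points: C = (24 - 0) × 100 / (33 - 0) = 72.7273°C.
Then 72.7273 × 1.8 + 32 = 162.9°F.

162.9°F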